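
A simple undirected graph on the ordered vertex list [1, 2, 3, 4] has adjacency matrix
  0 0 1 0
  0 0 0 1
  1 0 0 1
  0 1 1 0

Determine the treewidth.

1

A width-1 tree decomposition is:
Bags: B1 = {1, 3}  B2 = {3, 4}  B3 = {2, 4}
Tree: B1–B2, B2–B3
The largest bag has 2 vertices, giving width 1; this decomposition certifies tw(G) ≤ 1. Since G has at least one edge (e.g. 1–3), it is not an edgeless graph, so tw(G) ≥ 1. Therefore the treewidth is 1.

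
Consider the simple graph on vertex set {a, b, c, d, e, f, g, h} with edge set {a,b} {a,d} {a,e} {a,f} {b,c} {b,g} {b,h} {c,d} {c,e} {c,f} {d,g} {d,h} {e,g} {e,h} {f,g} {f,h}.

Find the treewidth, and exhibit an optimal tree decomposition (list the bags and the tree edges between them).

Treewidth 4.
One optimal decomposition is:
Bags: B1 = {a, c, f, g, h}  B2 = {a, c, e, g, h}  B3 = {a, b, c, g, h}  B4 = {a, c, d, g, h}
Tree: B1–B2, B2–B3, B3–B4

The largest bag has 5 vertices, giving width 4; this decomposition certifies tw(G) ≤ 4. For the lower bound: the 5 vertex sets {a,f}, {e,g}, {b,h}, {c}, {d} are disjoint, each induces a connected subgraph, and every pair is joined by at least one edge of G. Contracting each set to a single vertex therefore yields K_{5} as a minor, and since treewidth is minor-monotone, tw(G) ≥ tw(K_{5}) = 4. The upper and lower bounds meet at 4, so that is the treewidth.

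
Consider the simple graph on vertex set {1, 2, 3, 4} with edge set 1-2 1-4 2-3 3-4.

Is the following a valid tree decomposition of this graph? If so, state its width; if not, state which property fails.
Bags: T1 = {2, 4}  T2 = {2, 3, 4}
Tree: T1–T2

A tree decomposition must satisfy three properties: every vertex lies in some bag; for every edge, both endpoints lie together in some bag; and for every vertex, the bags containing it form a connected subtree. Here vertex 1 appears in no bag, so the decomposition is invalid.

No — vertex 1 appears in no bag.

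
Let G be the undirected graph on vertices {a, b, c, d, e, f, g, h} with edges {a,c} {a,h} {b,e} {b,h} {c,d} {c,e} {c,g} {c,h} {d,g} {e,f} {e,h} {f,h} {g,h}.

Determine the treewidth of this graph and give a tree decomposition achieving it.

Treewidth 2.
Bags: B1 = {c, e, h}  B2 = {b, e, h}  B3 = {a, c, h}  B4 = {c, g, h}  B5 = {c, d, g}  B6 = {e, f, h}
Tree: B1–B2, B1–B3, B1–B4, B4–B5, B1–B6

Each bag holds 3 vertices, so the decomposition has width 2, which upper-bounds the treewidth. On the other hand G contains the 3-clique {c, d, g}. A clique must lie in a single bag of any decomposition, so no decomposition can have width below 2. Hence tw(G) = 2 exactly.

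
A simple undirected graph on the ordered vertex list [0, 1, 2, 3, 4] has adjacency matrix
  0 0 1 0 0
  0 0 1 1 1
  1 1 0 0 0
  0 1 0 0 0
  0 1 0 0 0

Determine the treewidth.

A width-1 tree decomposition is:
Bags: B1 = {1, 4}  B2 = {1, 2}  B3 = {0, 2}  B4 = {1, 3}
Tree: B1–B2, B2–B3, B2–B4
Each bag holds 2 vertices, so the decomposition has width 1, which upper-bounds the treewidth. Any graph with an edge has treewidth ≥ 1, and G has the edge 1–4. Combining the bounds, tw(G) = 1.

1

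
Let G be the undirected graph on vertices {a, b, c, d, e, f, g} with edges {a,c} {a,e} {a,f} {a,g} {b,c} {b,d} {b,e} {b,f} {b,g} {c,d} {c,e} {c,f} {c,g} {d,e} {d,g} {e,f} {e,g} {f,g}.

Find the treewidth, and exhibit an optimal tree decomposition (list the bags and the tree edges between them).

Every bag has size at most 5, so the width is 5 − 1 = 4 and tw(G) ≤ 4. For the lower bound, the 5 vertices {b, c, d, e, g} are pairwise adjacent, and any tree decomposition puts a clique entirely inside one bag — forcing width ≥ 4. Therefore the treewidth is 4.

Treewidth 4.
One such decomposition:
Bags: B1 = {b, c, d, e, g}  B2 = {b, c, e, f, g}  B3 = {a, c, e, f, g}
Tree: B1–B2, B2–B3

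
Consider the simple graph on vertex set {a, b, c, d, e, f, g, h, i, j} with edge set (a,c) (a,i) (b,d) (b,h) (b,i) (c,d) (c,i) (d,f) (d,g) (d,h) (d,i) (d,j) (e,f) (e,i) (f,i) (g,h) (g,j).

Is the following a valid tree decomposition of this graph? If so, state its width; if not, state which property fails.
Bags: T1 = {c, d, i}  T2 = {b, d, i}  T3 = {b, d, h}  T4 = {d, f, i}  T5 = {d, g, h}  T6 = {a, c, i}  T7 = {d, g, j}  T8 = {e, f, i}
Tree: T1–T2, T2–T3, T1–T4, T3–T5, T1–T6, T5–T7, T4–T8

Yes; width 2.

Checking the three conditions: (i) the bags cover all of {a, b, c, d, e, f, g, h, i, j}; (ii) for each edge, some bag contains both endpoints; (iii) the bags containing any fixed vertex form a subtree. All hold, so the decomposition is valid with width 3 − 1 = 2.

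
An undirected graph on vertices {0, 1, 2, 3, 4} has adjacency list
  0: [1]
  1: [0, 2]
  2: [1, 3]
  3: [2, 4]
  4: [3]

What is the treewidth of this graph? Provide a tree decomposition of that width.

Treewidth 1.
One such decomposition:
Bags: B1 = {3, 4}  B2 = {2, 3}  B3 = {1, 2}  B4 = {0, 1}
Tree: B1–B2, B2–B3, B3–B4

The largest bag has 2 vertices, giving width 1; this decomposition certifies tw(G) ≤ 1. G has an edge, so its treewidth is at least 1. Combining the bounds, tw(G) = 1.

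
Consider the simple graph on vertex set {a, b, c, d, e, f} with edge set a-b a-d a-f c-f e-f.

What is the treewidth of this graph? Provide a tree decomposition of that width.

Each bag holds 2 vertices, so the decomposition has width 1, which upper-bounds the treewidth. Since G has at least one edge (e.g. a–f), it is not an edgeless graph, so tw(G) ≥ 1. Therefore the treewidth is 1.

Treewidth 1.
One optimal decomposition is:
Bags: B1 = {a, f}  B2 = {a, b}  B3 = {a, d}  B4 = {c, f}  B5 = {e, f}
Tree: B1–B2, B2–B3, B1–B4, B4–B5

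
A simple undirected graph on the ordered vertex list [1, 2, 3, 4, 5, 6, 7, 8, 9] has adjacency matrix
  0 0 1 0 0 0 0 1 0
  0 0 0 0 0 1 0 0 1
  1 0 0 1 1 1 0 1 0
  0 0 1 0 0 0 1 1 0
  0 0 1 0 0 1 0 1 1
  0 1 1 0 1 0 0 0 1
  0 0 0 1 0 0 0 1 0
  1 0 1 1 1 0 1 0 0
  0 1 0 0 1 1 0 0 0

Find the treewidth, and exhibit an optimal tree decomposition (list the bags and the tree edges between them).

Every bag has size at most 3, so the width is 3 − 1 = 2 and tw(G) ≤ 2. For the lower bound, the 3 vertices {2, 6, 9} are pairwise adjacent, and any tree decomposition puts a clique entirely inside one bag — forcing width ≥ 2. Therefore the treewidth is 2.

Treewidth 2.
Bags: B1 = {3, 5, 6}  B2 = {3, 5, 8}  B3 = {5, 6, 9}  B4 = {3, 4, 8}  B5 = {1, 3, 8}  B6 = {2, 6, 9}  B7 = {4, 7, 8}
Tree: B1–B2, B1–B3, B2–B4, B2–B5, B3–B6, B4–B7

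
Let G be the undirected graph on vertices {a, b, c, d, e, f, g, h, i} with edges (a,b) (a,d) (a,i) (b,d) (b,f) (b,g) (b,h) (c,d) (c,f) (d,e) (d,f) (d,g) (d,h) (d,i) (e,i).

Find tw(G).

2

A width-2 tree decomposition is:
Bags: B1 = {b, d, f}  B2 = {a, b, d}  B3 = {a, d, i}  B4 = {d, e, i}  B5 = {c, d, f}  B6 = {b, d, h}  B7 = {b, d, g}
Tree: B1–B2, B2–B3, B3–B4, B1–B5, B1–B6, B6–B7
Each bag holds 3 vertices, so the decomposition has width 2, which upper-bounds the treewidth. For the lower bound, the 3 vertices {d, e, i} are pairwise adjacent, and any tree decomposition puts a clique entirely inside one bag — forcing width ≥ 2. Therefore the treewidth is 2.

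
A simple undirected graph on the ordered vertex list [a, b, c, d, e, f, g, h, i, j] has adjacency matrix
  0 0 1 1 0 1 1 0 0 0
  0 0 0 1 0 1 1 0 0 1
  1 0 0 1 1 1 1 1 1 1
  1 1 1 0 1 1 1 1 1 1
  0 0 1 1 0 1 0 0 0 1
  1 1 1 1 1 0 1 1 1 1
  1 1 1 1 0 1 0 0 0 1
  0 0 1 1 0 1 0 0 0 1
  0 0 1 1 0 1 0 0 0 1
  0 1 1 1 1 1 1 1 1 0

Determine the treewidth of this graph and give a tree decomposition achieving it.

Treewidth 4.
One optimal decomposition is:
Bags: B1 = {c, d, f, g, j}  B2 = {c, d, f, h, j}  B3 = {c, d, e, f, j}  B4 = {a, c, d, f, g}  B5 = {c, d, f, i, j}  B6 = {b, d, f, g, j}
Tree: B1–B2, B1–B3, B1–B4, B1–B5, B1–B6

The largest bag has 5 vertices, giving width 4; this decomposition certifies tw(G) ≤ 4. For the lower bound, the 5 vertices {c, d, f, g, j} are pairwise adjacent, and any tree decomposition puts a clique entirely inside one bag — forcing width ≥ 4. Hence tw(G) = 4 exactly.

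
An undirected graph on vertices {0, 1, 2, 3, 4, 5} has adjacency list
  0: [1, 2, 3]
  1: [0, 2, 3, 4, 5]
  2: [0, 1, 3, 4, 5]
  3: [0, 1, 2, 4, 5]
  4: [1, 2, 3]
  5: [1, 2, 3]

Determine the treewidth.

A width-3 tree decomposition is:
Bags: B1 = {1, 2, 3, 5}  B2 = {1, 2, 3, 4}  B3 = {0, 1, 2, 3}
Tree: B1–B2, B1–B3
Every bag has size at most 4, so the width is 4 − 1 = 3 and tw(G) ≤ 3. On the other hand G contains the 4-clique {0, 1, 2, 3}. A clique must lie in a single bag of any decomposition, so no decomposition can have width below 3. Combining the bounds, tw(G) = 3.

3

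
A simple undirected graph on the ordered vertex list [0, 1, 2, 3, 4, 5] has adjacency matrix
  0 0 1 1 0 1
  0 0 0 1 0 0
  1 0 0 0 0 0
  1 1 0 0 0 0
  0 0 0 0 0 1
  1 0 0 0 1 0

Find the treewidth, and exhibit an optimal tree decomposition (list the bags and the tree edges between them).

Every bag has size at most 2, so the width is 2 − 1 = 1 and tw(G) ≤ 1. G has an edge, so its treewidth is at least 1. Hence tw(G) = 1 exactly.

Treewidth 1.
One such decomposition:
Bags: B1 = {0, 5}  B2 = {0, 2}  B3 = {4, 5}  B4 = {0, 3}  B5 = {1, 3}
Tree: B1–B2, B1–B3, B1–B4, B4–B5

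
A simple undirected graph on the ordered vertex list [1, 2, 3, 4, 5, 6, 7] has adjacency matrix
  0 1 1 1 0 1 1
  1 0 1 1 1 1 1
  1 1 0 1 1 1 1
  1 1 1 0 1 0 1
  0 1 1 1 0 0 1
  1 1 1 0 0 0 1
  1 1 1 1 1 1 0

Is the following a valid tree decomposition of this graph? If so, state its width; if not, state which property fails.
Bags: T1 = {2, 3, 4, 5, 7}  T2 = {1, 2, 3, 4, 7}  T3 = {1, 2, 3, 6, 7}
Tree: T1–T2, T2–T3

Every vertex of G appears in some bag (union = {1, 2, 3, 4, 5, 6, 7}); every edge is covered by a bag; and for each vertex v the set of bags containing v is connected in the bag tree. The decomposition is therefore valid. The largest bag has 5 vertices, so the width is 4.

Yes; width 4.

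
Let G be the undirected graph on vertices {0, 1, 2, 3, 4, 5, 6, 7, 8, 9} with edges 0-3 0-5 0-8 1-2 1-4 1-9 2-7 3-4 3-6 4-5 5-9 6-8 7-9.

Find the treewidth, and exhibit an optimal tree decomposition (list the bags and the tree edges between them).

Treewidth 2.
One such decomposition:
Bags: B1 = {3, 6, 8}  B2 = {0, 3, 8}  B3 = {0, 3, 4}  B4 = {0, 4, 5}  B5 = {1, 4, 5}  B6 = {1, 5, 9}  B7 = {1, 2, 9}  B8 = {2, 7, 9}
Tree: B1–B2, B2–B3, B3–B4, B4–B5, B5–B6, B6–B7, B7–B8

Every bag has size at most 3, so the width is 3 − 1 = 2 and tw(G) ≤ 2. For the lower bound, G contains the cycle 6–8–0–3–6, so G is not a forest; only forests have treewidth ≤ 1, hence tw(G) ≥ 2. Therefore the treewidth is 2.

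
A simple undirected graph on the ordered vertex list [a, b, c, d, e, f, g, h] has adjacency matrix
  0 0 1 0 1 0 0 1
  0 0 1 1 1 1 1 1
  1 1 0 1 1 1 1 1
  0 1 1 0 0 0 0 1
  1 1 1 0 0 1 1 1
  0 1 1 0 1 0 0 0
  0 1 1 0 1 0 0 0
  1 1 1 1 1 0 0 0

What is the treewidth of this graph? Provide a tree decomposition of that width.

Treewidth 3.
One optimal decomposition is:
Bags: B1 = {b, c, e, g}  B2 = {b, c, e, h}  B3 = {b, c, d, h}  B4 = {a, c, e, h}  B5 = {b, c, e, f}
Tree: B1–B2, B2–B3, B2–B4, B2–B5

Every bag has size at most 4, so the width is 4 − 1 = 3 and tw(G) ≤ 3. Conversely, {a, c, e, h} is a clique of size 4, and the vertices of any clique must share a bag in every tree decomposition; so some bag has ≥ 4 vertices and tw(G) ≥ 3. Hence tw(G) = 3 exactly.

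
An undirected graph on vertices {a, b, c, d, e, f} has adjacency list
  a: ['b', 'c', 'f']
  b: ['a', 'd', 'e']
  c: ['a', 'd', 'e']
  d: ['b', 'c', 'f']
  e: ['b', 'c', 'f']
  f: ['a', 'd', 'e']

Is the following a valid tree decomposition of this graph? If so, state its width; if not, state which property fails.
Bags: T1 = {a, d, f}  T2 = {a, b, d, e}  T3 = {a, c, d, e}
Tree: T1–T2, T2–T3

A tree decomposition must satisfy three properties: every vertex lies in some bag; for every edge, both endpoints lie together in some bag; and for every vertex, the bags containing it form a connected subtree. Here edge (e,f) lies in no bag, so the decomposition is invalid.

No — edge (e,f) lies in no bag.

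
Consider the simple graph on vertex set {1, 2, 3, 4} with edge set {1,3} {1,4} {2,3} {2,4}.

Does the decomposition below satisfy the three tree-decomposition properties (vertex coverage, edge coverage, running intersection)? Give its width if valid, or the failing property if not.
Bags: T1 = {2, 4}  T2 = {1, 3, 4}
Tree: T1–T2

A tree decomposition must satisfy three properties: every vertex lies in some bag; for every edge, both endpoints lie together in some bag; and for every vertex, the bags containing it form a connected subtree. Here edge (3,2) lies in no bag, so the decomposition is invalid.

No — edge (3,2) lies in no bag.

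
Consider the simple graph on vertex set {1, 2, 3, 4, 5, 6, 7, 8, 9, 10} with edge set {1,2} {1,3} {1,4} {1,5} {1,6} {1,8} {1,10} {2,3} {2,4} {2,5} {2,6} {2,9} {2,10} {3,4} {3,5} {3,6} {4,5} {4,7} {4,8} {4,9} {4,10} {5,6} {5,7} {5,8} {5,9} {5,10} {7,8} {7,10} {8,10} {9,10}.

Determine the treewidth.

A width-4 tree decomposition is:
Bags: B1 = {1, 2, 4, 5, 10}  B2 = {1, 4, 5, 8, 10}  B3 = {2, 4, 5, 9, 10}  B4 = {4, 5, 7, 8, 10}  B5 = {1, 2, 3, 4, 5}  B6 = {1, 2, 3, 5, 6}
Tree: B1–B2, B1–B3, B2–B4, B1–B5, B5–B6
Each bag holds 5 vertices, so the decomposition has width 4, which upper-bounds the treewidth. On the other hand G contains the 5-clique {1, 4, 5, 8, 10}. A clique must lie in a single bag of any decomposition, so no decomposition can have width below 4. Combining the bounds, tw(G) = 4.

4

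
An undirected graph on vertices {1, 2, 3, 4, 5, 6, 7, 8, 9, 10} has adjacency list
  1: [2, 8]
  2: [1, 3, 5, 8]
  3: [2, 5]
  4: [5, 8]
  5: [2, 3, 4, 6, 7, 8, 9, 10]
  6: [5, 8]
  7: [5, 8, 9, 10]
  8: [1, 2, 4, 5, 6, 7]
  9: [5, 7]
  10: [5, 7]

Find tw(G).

A width-2 tree decomposition is:
Bags: B1 = {5, 7, 10}  B2 = {5, 7, 9}  B3 = {5, 7, 8}  B4 = {5, 6, 8}  B5 = {2, 5, 8}  B6 = {2, 3, 5}  B7 = {1, 2, 8}  B8 = {4, 5, 8}
Tree: B1–B2, B2–B3, B3–B4, B3–B5, B5–B6, B5–B7, B5–B8
Each bag holds 3 vertices, so the decomposition has width 2, which upper-bounds the treewidth. Conversely, {1, 2, 8} is a clique of size 3, and the vertices of any clique must share a bag in every tree decomposition; so some bag has ≥ 3 vertices and tw(G) ≥ 2. Hence tw(G) = 2 exactly.

2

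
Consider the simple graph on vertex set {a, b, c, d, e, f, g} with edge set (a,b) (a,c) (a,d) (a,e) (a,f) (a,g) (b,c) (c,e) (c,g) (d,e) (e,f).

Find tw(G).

A width-2 tree decomposition is:
Bags: B1 = {a, c, e}  B2 = {a, e, f}  B3 = {a, d, e}  B4 = {a, c, g}  B5 = {a, b, c}
Tree: B1–B2, B1–B3, B1–B4, B1–B5
Each bag holds 3 vertices, so the decomposition has width 2, which upper-bounds the treewidth. For the lower bound, the 3 vertices {a, d, e} are pairwise adjacent, and any tree decomposition puts a clique entirely inside one bag — forcing width ≥ 2. Hence tw(G) = 2 exactly.

2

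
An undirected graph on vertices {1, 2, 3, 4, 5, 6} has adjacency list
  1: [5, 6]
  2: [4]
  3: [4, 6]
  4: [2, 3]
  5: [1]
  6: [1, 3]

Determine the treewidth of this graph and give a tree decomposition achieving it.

The largest bag has 2 vertices, giving width 1; this decomposition certifies tw(G) ≤ 1. Since G has at least one edge (e.g. 2–4), it is not an edgeless graph, so tw(G) ≥ 1. Hence tw(G) = 1 exactly.

Treewidth 1.
One such decomposition:
Bags: B1 = {2, 4}  B2 = {3, 4}  B3 = {3, 6}  B4 = {1, 6}  B5 = {1, 5}
Tree: B1–B2, B2–B3, B3–B4, B4–B5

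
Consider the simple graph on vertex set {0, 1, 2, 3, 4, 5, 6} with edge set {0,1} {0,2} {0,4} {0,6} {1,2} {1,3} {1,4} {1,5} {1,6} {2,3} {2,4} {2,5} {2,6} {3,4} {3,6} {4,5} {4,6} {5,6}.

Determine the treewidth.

A width-4 tree decomposition is:
Bags: B1 = {0, 1, 2, 4, 6}  B2 = {1, 2, 3, 4, 6}  B3 = {1, 2, 4, 5, 6}
Tree: B1–B2, B2–B3
The largest bag has 5 vertices, giving width 4; this decomposition certifies tw(G) ≤ 4. On the other hand G contains the 5-clique {0, 1, 2, 4, 6}. A clique must lie in a single bag of any decomposition, so no decomposition can have width below 4. Therefore the treewidth is 4.

4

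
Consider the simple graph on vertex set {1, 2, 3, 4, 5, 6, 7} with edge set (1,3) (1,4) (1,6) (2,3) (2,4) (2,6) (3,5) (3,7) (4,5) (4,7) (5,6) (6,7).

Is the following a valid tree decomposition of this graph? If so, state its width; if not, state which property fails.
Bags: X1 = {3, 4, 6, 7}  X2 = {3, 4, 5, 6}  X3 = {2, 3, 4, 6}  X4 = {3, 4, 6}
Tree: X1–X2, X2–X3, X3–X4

No — vertex 1 appears in no bag.

A tree decomposition must satisfy three properties: every vertex lies in some bag; for every edge, both endpoints lie together in some bag; and for every vertex, the bags containing it form a connected subtree. Here vertex 1 appears in no bag, so the decomposition is invalid.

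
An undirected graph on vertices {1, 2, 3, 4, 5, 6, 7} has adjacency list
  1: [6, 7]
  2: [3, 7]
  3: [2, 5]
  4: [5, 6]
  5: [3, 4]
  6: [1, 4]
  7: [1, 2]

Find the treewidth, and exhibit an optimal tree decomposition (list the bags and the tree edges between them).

Treewidth 2.
Bags: B1 = {3, 4, 5}  B2 = {3, 4, 6}  B3 = {1, 3, 6}  B4 = {1, 3, 7}  B5 = {2, 3, 7}
Tree: B1–B2, B2–B3, B3–B4, B4–B5

The largest bag has 3 vertices, giving width 2; this decomposition certifies tw(G) ≤ 2. For the lower bound, G contains the cycle 3–5–4–6–1–7–2–3, so G is not a forest; only forests have treewidth ≤ 1, hence tw(G) ≥ 2. Therefore the treewidth is 2.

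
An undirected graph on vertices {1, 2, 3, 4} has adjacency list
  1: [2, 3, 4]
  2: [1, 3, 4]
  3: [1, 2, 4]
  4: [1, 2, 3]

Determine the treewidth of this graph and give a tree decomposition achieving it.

A single bag containing all 4 vertices is trivially a valid decomposition of width 3. On the other hand G contains the 4-clique {1, 2, 3, 4}. A clique must lie in a single bag of any decomposition, so no decomposition can have width below 3. The upper and lower bounds meet at 3, so that is the treewidth.

Treewidth 3.
One optimal decomposition is:
Bags: B1 = {1, 2, 3, 4}
Tree: (single bag)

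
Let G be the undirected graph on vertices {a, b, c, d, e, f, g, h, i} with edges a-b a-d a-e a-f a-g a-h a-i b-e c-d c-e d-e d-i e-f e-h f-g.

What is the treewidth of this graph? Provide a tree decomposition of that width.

The largest bag has 3 vertices, giving width 2; this decomposition certifies tw(G) ≤ 2. For the lower bound, the 3 vertices {c, d, e} are pairwise adjacent, and any tree decomposition puts a clique entirely inside one bag — forcing width ≥ 2. Hence tw(G) = 2 exactly.

Treewidth 2.
One such decomposition:
Bags: B1 = {a, e, h}  B2 = {a, d, e}  B3 = {a, b, e}  B4 = {a, e, f}  B5 = {c, d, e}  B6 = {a, f, g}  B7 = {a, d, i}
Tree: B1–B2, B1–B3, B3–B4, B2–B5, B4–B6, B2–B7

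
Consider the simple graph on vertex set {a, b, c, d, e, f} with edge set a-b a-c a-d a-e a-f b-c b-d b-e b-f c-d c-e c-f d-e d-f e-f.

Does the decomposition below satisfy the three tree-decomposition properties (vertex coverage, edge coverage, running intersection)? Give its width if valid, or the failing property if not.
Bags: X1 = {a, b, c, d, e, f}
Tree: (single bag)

Yes; width 5.

Vertex coverage: the bags together contain {a, b, c, d, e, f}, the full vertex set. Edge coverage: each edge of G has both endpoints in at least one bag. Running intersection: for every vertex, the bags containing it form a connected subtree. All three properties hold, so this is a valid tree decomposition of width max|bag| − 1 = 5, and hence tw(G) ≤ 5.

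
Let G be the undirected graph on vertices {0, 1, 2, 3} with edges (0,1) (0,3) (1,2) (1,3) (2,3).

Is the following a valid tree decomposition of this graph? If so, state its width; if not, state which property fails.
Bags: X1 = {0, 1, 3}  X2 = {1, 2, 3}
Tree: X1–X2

Checking the three conditions: (i) the bags cover all of {0, 1, 2, 3}; (ii) for each edge, some bag contains both endpoints; (iii) the bags containing any fixed vertex form a subtree. All hold, so the decomposition is valid with width 3 − 1 = 2.

Yes; width 2.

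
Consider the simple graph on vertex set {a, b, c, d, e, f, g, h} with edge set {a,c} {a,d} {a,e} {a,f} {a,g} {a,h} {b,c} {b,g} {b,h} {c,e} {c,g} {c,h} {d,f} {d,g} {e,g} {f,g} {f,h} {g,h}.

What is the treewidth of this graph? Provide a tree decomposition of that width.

Treewidth 3.
One optimal decomposition is:
Bags: B1 = {a, c, g, h}  B2 = {a, c, e, g}  B3 = {b, c, g, h}  B4 = {a, f, g, h}  B5 = {a, d, f, g}
Tree: B1–B2, B1–B3, B1–B4, B4–B5

Every bag has size at most 4, so the width is 4 − 1 = 3 and tw(G) ≤ 3. On the other hand G contains the 4-clique {a, c, e, g}. A clique must lie in a single bag of any decomposition, so no decomposition can have width below 3. Combining the bounds, tw(G) = 3.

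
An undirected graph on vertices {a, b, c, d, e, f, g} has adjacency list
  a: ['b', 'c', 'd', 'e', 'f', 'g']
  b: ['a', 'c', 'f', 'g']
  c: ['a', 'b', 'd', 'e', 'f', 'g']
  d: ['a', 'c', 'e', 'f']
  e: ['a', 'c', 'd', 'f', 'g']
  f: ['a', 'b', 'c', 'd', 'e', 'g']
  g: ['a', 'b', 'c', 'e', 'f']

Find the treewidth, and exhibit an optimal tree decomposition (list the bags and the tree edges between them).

Treewidth 4.
One optimal decomposition is:
Bags: B1 = {a, c, e, f, g}  B2 = {a, c, d, e, f}  B3 = {a, b, c, f, g}
Tree: B1–B2, B1–B3

The largest bag has 5 vertices, giving width 4; this decomposition certifies tw(G) ≤ 4. For the lower bound, the 5 vertices {a, c, d, e, f} are pairwise adjacent, and any tree decomposition puts a clique entirely inside one bag — forcing width ≥ 4. Hence tw(G) = 4 exactly.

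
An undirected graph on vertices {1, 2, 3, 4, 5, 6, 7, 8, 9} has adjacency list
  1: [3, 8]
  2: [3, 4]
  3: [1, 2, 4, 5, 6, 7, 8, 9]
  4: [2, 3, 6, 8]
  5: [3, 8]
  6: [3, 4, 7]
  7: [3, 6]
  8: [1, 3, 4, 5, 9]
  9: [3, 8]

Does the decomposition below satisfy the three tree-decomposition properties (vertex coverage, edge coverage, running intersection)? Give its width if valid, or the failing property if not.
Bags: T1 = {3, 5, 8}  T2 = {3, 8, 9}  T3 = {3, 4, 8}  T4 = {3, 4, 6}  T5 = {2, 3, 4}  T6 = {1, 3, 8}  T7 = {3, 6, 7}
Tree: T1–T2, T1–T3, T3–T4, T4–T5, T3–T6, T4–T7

Checking the three conditions: (i) the bags cover all of {1, 2, 3, 4, 5, 6, 7, 8, 9}; (ii) for each edge, some bag contains both endpoints; (iii) the bags containing any fixed vertex form a subtree. All hold, so the decomposition is valid with width 3 − 1 = 2.

Yes; width 2.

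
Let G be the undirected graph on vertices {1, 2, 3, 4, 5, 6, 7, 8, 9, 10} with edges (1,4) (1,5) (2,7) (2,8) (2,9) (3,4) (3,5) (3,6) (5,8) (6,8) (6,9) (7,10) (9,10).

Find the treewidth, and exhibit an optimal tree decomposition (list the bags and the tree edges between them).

Each bag holds 3 vertices, so the decomposition has width 2, which upper-bounds the treewidth. The edges 7–10–9–2–7 form a cycle, so G is not a tree and its treewidth is at least 2. Therefore the treewidth is 2.

Treewidth 2.
One such decomposition:
Bags: B1 = {2, 7, 10}  B2 = {2, 9, 10}  B3 = {2, 8, 9}  B4 = {6, 8, 9}  B5 = {5, 6, 8}  B6 = {3, 5, 6}  B7 = {1, 3, 5}  B8 = {1, 3, 4}
Tree: B1–B2, B2–B3, B3–B4, B4–B5, B5–B6, B6–B7, B7–B8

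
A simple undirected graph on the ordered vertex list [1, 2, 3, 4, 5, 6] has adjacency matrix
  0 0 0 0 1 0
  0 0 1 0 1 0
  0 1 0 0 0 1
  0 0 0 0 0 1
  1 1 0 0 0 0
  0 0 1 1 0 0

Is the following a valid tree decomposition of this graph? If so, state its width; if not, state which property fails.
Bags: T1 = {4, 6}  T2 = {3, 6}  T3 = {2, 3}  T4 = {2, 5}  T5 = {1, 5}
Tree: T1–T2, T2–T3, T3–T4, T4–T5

Yes; width 1.

Vertex coverage: the bags together contain {1, 2, 3, 4, 5, 6}, the full vertex set. Edge coverage: each edge of G has both endpoints in at least one bag. Running intersection: for every vertex, the bags containing it form a connected subtree. All three properties hold, so this is a valid tree decomposition of width max|bag| − 1 = 1, and hence tw(G) ≤ 1.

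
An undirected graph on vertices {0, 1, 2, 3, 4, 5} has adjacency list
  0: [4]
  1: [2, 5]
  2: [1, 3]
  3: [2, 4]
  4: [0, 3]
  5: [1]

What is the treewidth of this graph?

1

A width-1 tree decomposition is:
Bags: B1 = {1, 5}  B2 = {1, 2}  B3 = {2, 3}  B4 = {3, 4}  B5 = {0, 4}
Tree: B1–B2, B2–B3, B3–B4, B4–B5
The largest bag has 2 vertices, giving width 1; this decomposition certifies tw(G) ≤ 1. G has an edge, so its treewidth is at least 1. The upper and lower bounds meet at 1, so that is the treewidth.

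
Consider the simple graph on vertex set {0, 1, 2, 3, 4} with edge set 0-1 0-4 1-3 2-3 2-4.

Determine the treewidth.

A width-2 tree decomposition is:
Bags: B1 = {0, 1, 4}  B2 = {1, 2, 4}  B3 = {1, 2, 3}
Tree: B1–B2, B2–B3
Every bag has size at most 3, so the width is 3 − 1 = 2 and tw(G) ≤ 2. The edges 1–0–4–2–3–1 form a cycle, so G is not a tree and its treewidth is at least 2. Therefore the treewidth is 2.

2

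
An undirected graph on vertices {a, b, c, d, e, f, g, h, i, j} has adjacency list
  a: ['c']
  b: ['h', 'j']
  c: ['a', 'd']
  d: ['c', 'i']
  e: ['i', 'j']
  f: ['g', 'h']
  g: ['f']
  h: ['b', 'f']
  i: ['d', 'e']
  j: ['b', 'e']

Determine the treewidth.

A width-1 tree decomposition is:
Bags: B1 = {a, c}  B2 = {c, d}  B3 = {d, i}  B4 = {e, i}  B5 = {e, j}  B6 = {b, j}  B7 = {b, h}  B8 = {f, h}  B9 = {f, g}
Tree: B1–B2, B2–B3, B3–B4, B4–B5, B5–B6, B6–B7, B7–B8, B8–B9
The largest bag has 2 vertices, giving width 1; this decomposition certifies tw(G) ≤ 1. Any graph with an edge has treewidth ≥ 1, and G has the edge a–c. Therefore the treewidth is 1.

1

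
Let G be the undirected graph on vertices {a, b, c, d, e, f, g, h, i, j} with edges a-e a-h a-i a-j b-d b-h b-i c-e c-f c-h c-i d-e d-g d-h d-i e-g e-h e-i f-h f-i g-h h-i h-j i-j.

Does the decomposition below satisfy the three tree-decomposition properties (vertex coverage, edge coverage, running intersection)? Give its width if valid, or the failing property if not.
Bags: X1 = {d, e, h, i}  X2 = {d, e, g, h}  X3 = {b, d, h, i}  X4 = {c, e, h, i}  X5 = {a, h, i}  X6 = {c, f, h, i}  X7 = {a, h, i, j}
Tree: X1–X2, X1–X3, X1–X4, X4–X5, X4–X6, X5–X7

No — edge (e,a) lies in no bag.

A tree decomposition must satisfy three properties: every vertex lies in some bag; for every edge, both endpoints lie together in some bag; and for every vertex, the bags containing it form a connected subtree. Here edge (e,a) lies in no bag, so the decomposition is invalid.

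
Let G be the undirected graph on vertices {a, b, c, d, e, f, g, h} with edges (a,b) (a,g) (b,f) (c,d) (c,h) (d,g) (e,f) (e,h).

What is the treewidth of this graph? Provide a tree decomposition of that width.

The largest bag has 3 vertices, giving width 2; this decomposition certifies tw(G) ≤ 2. For the lower bound, G contains the cycle c–d–g–a–b–f–e–h–c, so G is not a forest; only forests have treewidth ≤ 1, hence tw(G) ≥ 2. Combining the bounds, tw(G) = 2.

Treewidth 2.
One optimal decomposition is:
Bags: B1 = {c, d, g}  B2 = {a, c, g}  B3 = {a, b, c}  B4 = {b, c, f}  B5 = {c, e, f}  B6 = {c, e, h}
Tree: B1–B2, B2–B3, B3–B4, B4–B5, B5–B6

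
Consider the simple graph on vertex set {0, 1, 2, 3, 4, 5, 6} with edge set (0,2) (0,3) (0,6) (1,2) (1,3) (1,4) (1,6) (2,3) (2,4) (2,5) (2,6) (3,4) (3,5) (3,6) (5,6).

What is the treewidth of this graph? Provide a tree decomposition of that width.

Each bag holds 4 vertices, so the decomposition has width 3, which upper-bounds the treewidth. On the other hand G contains the 4-clique {1, 2, 3, 4}. A clique must lie in a single bag of any decomposition, so no decomposition can have width below 3. Hence tw(G) = 3 exactly.

Treewidth 3.
One such decomposition:
Bags: B1 = {1, 2, 3, 6}  B2 = {2, 3, 5, 6}  B3 = {0, 2, 3, 6}  B4 = {1, 2, 3, 4}
Tree: B1–B2, B2–B3, B1–B4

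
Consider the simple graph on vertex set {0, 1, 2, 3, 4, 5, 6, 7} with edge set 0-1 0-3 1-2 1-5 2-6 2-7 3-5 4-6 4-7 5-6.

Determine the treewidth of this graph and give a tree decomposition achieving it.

The largest bag has 3 vertices, giving width 2; this decomposition certifies tw(G) ≤ 2. For the lower bound, G contains the cycle 7–4–6–2–7, so G is not a forest; only forests have treewidth ≤ 1, hence tw(G) ≥ 2. Hence tw(G) = 2 exactly.

Treewidth 2.
One such decomposition:
Bags: B1 = {2, 4, 7}  B2 = {2, 4, 6}  B3 = {1, 2, 6}  B4 = {1, 5, 6}  B5 = {0, 1, 5}  B6 = {0, 3, 5}
Tree: B1–B2, B2–B3, B3–B4, B4–B5, B5–B6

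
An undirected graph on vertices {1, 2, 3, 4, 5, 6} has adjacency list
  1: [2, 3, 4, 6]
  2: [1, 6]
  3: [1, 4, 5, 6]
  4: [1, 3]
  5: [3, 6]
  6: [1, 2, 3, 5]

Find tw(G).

A width-2 tree decomposition is:
Bags: B1 = {1, 3, 6}  B2 = {3, 5, 6}  B3 = {1, 3, 4}  B4 = {1, 2, 6}
Tree: B1–B2, B1–B3, B1–B4
The largest bag has 3 vertices, giving width 2; this decomposition certifies tw(G) ≤ 2. For the lower bound, the 3 vertices {1, 2, 6} are pairwise adjacent, and any tree decomposition puts a clique entirely inside one bag — forcing width ≥ 2. Therefore the treewidth is 2.

2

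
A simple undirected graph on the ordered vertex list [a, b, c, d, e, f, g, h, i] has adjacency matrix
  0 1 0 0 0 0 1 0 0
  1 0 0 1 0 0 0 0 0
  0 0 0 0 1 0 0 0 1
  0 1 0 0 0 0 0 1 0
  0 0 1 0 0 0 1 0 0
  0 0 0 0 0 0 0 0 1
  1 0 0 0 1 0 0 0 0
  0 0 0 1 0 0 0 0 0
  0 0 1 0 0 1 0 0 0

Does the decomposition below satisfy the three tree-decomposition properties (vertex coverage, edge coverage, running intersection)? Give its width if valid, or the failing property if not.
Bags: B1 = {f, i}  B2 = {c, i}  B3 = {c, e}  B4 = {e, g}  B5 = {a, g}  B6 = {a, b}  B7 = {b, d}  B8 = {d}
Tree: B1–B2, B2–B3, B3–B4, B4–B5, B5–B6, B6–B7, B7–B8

No — vertex h appears in no bag.

A tree decomposition must satisfy three properties: every vertex lies in some bag; for every edge, both endpoints lie together in some bag; and for every vertex, the bags containing it form a connected subtree. Here vertex h appears in no bag, so the decomposition is invalid.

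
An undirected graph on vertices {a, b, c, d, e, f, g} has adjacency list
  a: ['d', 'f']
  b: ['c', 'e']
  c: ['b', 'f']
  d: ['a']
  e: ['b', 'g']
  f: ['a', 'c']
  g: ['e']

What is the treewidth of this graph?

1

A width-1 tree decomposition is:
Bags: B1 = {a, d}  B2 = {a, f}  B3 = {c, f}  B4 = {b, c}  B5 = {b, e}  B6 = {e, g}
Tree: B1–B2, B2–B3, B3–B4, B4–B5, B5–B6
The largest bag has 2 vertices, giving width 1; this decomposition certifies tw(G) ≤ 1. Since G has at least one edge (e.g. d–a), it is not an edgeless graph, so tw(G) ≥ 1. Therefore the treewidth is 1.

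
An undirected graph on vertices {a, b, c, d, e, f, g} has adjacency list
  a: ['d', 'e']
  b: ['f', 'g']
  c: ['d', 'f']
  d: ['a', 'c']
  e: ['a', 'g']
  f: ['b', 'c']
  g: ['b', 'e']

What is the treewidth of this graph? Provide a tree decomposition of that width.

The largest bag has 3 vertices, giving width 2; this decomposition certifies tw(G) ≤ 2. The edges f–c–d–a–e–g–b–f form a cycle, so G is not a tree and its treewidth is at least 2. Hence tw(G) = 2 exactly.

Treewidth 2.
One such decomposition:
Bags: B1 = {c, d, f}  B2 = {a, d, f}  B3 = {a, e, f}  B4 = {e, f, g}  B5 = {b, f, g}
Tree: B1–B2, B2–B3, B3–B4, B4–B5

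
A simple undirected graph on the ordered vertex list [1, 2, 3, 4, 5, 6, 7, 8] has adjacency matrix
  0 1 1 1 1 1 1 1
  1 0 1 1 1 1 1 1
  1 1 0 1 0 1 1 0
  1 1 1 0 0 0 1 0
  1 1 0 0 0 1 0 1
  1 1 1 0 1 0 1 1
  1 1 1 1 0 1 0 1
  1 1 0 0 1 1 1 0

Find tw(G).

4

A width-4 tree decomposition is:
Bags: B1 = {1, 2, 3, 4, 7}  B2 = {1, 2, 3, 6, 7}  B3 = {1, 2, 6, 7, 8}  B4 = {1, 2, 5, 6, 8}
Tree: B1–B2, B2–B3, B3–B4
Each bag holds 5 vertices, so the decomposition has width 4, which upper-bounds the treewidth. Conversely, {1, 2, 3, 4, 7} is a clique of size 5, and the vertices of any clique must share a bag in every tree decomposition; so some bag has ≥ 5 vertices and tw(G) ≥ 4. The upper and lower bounds meet at 4, so that is the treewidth.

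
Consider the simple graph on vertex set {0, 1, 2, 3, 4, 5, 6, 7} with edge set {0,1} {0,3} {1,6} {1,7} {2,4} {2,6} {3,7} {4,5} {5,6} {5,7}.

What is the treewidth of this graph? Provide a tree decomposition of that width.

Treewidth 2.
One such decomposition:
Bags: B1 = {2, 4, 6}  B2 = {4, 5, 6}  B3 = {1, 5, 6}  B4 = {1, 5, 7}  B5 = {0, 1, 7}  B6 = {0, 3, 7}
Tree: B1–B2, B2–B3, B3–B4, B4–B5, B5–B6

The largest bag has 3 vertices, giving width 2; this decomposition certifies tw(G) ≤ 2. Since 2–4–5–6–2 is a cycle in G, G is not acyclic. Forests are exactly the graphs of treewidth ≤ 1, so tw(G) ≥ 2. Hence tw(G) = 2 exactly.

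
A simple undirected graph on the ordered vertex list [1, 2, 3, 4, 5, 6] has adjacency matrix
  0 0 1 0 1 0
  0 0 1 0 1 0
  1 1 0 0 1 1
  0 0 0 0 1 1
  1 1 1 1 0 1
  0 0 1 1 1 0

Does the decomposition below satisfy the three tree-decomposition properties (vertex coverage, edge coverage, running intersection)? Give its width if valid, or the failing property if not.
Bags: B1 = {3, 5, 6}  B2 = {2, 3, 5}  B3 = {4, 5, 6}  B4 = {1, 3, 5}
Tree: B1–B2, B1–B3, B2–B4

Yes; width 2.

Checking the three conditions: (i) the bags cover all of {1, 2, 3, 4, 5, 6}; (ii) for each edge, some bag contains both endpoints; (iii) the bags containing any fixed vertex form a subtree. All hold, so the decomposition is valid with width 3 − 1 = 2.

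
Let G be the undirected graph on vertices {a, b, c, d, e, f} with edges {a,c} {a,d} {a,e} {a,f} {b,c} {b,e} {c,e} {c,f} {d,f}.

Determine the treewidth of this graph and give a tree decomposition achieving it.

Each bag holds 3 vertices, so the decomposition has width 2, which upper-bounds the treewidth. For the lower bound, the 3 vertices {a, d, f} are pairwise adjacent, and any tree decomposition puts a clique entirely inside one bag — forcing width ≥ 2. Therefore the treewidth is 2.

Treewidth 2.
Bags: B1 = {a, c, f}  B2 = {a, d, f}  B3 = {a, c, e}  B4 = {b, c, e}
Tree: B1–B2, B1–B3, B3–B4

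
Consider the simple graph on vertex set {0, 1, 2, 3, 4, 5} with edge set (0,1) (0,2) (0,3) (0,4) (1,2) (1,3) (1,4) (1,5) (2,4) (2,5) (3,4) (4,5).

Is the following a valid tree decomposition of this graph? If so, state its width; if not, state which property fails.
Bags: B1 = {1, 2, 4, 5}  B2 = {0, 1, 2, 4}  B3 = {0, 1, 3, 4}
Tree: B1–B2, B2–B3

Checking the three conditions: (i) the bags cover all of {0, 1, 2, 3, 4, 5}; (ii) for each edge, some bag contains both endpoints; (iii) the bags containing any fixed vertex form a subtree. All hold, so the decomposition is valid with width 4 − 1 = 3.

Yes; width 3.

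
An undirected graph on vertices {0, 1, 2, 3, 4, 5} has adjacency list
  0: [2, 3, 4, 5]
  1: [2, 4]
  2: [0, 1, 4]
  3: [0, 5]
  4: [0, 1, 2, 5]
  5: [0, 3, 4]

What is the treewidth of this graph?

A width-2 tree decomposition is:
Bags: B1 = {0, 4, 5}  B2 = {0, 2, 4}  B3 = {1, 2, 4}  B4 = {0, 3, 5}
Tree: B1–B2, B2–B3, B1–B4
The largest bag has 3 vertices, giving width 2; this decomposition certifies tw(G) ≤ 2. For the lower bound, the 3 vertices {0, 3, 5} are pairwise adjacent, and any tree decomposition puts a clique entirely inside one bag — forcing width ≥ 2. Therefore the treewidth is 2.

2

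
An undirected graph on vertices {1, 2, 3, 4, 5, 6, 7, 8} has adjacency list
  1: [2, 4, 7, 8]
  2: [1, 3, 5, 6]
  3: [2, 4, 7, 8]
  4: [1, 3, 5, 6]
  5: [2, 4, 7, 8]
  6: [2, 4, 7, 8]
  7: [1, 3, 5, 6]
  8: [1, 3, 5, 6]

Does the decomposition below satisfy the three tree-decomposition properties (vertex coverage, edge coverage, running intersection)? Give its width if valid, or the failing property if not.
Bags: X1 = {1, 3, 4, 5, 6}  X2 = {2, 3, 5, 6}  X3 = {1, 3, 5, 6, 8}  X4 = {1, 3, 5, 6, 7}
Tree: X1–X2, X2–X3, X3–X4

No — edge (1,2) lies in no bag.

A tree decomposition must satisfy three properties: every vertex lies in some bag; for every edge, both endpoints lie together in some bag; and for every vertex, the bags containing it form a connected subtree. Here edge (1,2) lies in no bag, so the decomposition is invalid.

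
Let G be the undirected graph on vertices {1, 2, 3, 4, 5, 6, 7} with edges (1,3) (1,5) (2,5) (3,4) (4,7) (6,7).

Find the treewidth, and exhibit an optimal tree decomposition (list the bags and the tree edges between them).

Treewidth 1.
One such decomposition:
Bags: B1 = {2, 5}  B2 = {1, 5}  B3 = {1, 3}  B4 = {3, 4}  B5 = {4, 7}  B6 = {6, 7}
Tree: B1–B2, B2–B3, B3–B4, B4–B5, B5–B6

Every bag has size at most 2, so the width is 2 − 1 = 1 and tw(G) ≤ 1. G has an edge, so its treewidth is at least 1. The upper and lower bounds meet at 1, so that is the treewidth.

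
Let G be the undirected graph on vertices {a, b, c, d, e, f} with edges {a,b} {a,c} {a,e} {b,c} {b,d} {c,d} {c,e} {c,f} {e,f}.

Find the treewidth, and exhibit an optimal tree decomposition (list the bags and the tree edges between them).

Treewidth 2.
One optimal decomposition is:
Bags: B1 = {a, b, c}  B2 = {a, c, e}  B3 = {b, c, d}  B4 = {c, e, f}
Tree: B1–B2, B1–B3, B2–B4

Each bag holds 3 vertices, so the decomposition has width 2, which upper-bounds the treewidth. For the lower bound, the 3 vertices {c, e, f} are pairwise adjacent, and any tree decomposition puts a clique entirely inside one bag — forcing width ≥ 2. Combining the bounds, tw(G) = 2.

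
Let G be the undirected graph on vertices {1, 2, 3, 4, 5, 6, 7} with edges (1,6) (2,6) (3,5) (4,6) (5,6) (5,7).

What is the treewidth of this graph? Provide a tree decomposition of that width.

Treewidth 1.
One such decomposition:
Bags: B1 = {5, 6}  B2 = {5, 7}  B3 = {3, 5}  B4 = {4, 6}  B5 = {2, 6}  B6 = {1, 6}
Tree: B1–B2, B1–B3, B1–B4, B1–B5, B1–B6

Every bag has size at most 2, so the width is 2 − 1 = 1 and tw(G) ≤ 1. Since G has at least one edge (e.g. 6–5), it is not an edgeless graph, so tw(G) ≥ 1. The upper and lower bounds meet at 1, so that is the treewidth.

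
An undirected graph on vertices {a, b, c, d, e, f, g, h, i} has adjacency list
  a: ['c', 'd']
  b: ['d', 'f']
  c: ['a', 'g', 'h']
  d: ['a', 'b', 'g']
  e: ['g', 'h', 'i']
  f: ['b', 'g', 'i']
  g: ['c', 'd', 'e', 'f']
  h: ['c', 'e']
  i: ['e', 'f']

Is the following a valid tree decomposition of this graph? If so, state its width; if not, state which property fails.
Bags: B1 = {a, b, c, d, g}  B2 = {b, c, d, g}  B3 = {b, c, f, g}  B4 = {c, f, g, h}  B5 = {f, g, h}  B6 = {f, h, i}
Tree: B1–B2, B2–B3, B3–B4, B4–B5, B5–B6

No — vertex e appears in no bag.

A tree decomposition must satisfy three properties: every vertex lies in some bag; for every edge, both endpoints lie together in some bag; and for every vertex, the bags containing it form a connected subtree. Here vertex e appears in no bag, so the decomposition is invalid.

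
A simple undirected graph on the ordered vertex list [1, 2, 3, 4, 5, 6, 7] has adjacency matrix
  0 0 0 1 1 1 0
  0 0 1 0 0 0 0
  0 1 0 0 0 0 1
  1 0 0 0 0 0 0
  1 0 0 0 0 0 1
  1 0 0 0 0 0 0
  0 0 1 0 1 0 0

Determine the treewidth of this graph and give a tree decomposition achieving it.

Treewidth 1.
Bags: B1 = {1, 5}  B2 = {1, 6}  B3 = {1, 4}  B4 = {5, 7}  B5 = {3, 7}  B6 = {2, 3}
Tree: B1–B2, B2–B3, B1–B4, B4–B5, B5–B6

The largest bag has 2 vertices, giving width 1; this decomposition certifies tw(G) ≤ 1. Since G has at least one edge (e.g. 1–5), it is not an edgeless graph, so tw(G) ≥ 1. Therefore the treewidth is 1.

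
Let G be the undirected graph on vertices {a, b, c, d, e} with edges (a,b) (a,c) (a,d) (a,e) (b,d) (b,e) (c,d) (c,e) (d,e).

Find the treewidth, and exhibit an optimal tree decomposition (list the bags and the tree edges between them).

Each bag holds 4 vertices, so the decomposition has width 3, which upper-bounds the treewidth. On the other hand G contains the 4-clique {a, c, d, e}. A clique must lie in a single bag of any decomposition, so no decomposition can have width below 3. Therefore the treewidth is 3.

Treewidth 3.
Bags: B1 = {a, b, d, e}  B2 = {a, c, d, e}
Tree: B1–B2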